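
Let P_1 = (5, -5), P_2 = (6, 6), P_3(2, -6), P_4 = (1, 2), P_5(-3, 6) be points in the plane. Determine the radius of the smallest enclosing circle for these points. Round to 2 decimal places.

6.85

The minimum enclosing circle of a finite set is fixed by two of the points (as a diameter) or three (as a circumcircle).
The minimum enclosing circle is determined by three boundary points: P_2, P_3, P_5.
Their circumcentre is (1.5, 5/6) with r² = 845/18.
The farthest remaining point P_1 is at distance² 833/18 ≤ 845/18.
r = √(845/18) ≈ 6.85.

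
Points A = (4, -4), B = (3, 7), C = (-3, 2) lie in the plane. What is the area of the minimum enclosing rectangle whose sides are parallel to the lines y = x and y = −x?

In coordinates u = x + y, v = x − y the rectangle is axis-aligned; the map (x,y)→(u,v) scales areas by 2.
u-values: 0, 10, -1; range = 10 − (-1) = 11.
v-values: 8, -4, -5; range = 8 − (-5) = 13.
Area = (11 × 13) / 2 = 71.5.

71.5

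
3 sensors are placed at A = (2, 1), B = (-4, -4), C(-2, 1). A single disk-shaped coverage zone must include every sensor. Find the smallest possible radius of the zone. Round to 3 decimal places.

Side lengths²: AB² = 61, AC² = 16, BC² = 29.
Since AB² = 61 ≥ 29 + 16 = 45, the angle opposite AB is not acute, so the smallest enclosing circle has AB as diameter.
Centre = midpoint of AB = (-1, -1.5), r² = 61/4 = 15.25.
r = √(15.25) ≈ 3.905.

3.905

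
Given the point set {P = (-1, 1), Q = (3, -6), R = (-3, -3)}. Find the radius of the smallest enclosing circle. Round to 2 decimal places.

Side lengths²: PQ² = 65, PR² = 20, QR² = 45.
Since PQ² = 65 ≥ 45 + 20 = 65, the angle opposite PQ is not acute, so the smallest enclosing circle has PQ as diameter.
Centre = midpoint of PQ = (1, -2.5), r² = 65/4 = 16.25.
r = √(16.25) ≈ 4.03.

4.03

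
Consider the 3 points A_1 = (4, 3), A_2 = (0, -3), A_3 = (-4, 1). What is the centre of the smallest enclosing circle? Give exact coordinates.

Side lengths²: A_1A_2² = 52, A_1A_3² = 68, A_2A_3² = 32.
Since A_1A_3² = 68 < 52 + 32 = 84, the triangle is acute, so the smallest enclosing circle is the circumcircle.
Circumcentre = (0.2, 1.2), r² = 17.68.
Centre = (0.2, 1.2).

(0.2, 1.2)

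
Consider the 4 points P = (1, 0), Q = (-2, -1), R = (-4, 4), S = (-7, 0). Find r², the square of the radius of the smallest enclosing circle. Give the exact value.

By Welzl's lemma the MEC is supported by two points (diametrically opposite) or three points (on a circumcircle).
The minimum enclosing circle is determined by three boundary points: P, R, S.
Their circumcentre is (-3, 0.125) with r² = 16.015625.
The farthest remaining point Q is at distance² 2.265625 ≤ 16.015625.

16.015625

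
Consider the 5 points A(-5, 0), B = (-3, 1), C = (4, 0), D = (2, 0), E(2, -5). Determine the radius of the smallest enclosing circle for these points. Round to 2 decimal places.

4.63

The minimum enclosing circle of a finite set is fixed by two of the points (as a diameter) or three (as a circumcircle).
The minimum enclosing circle is determined by three boundary points: A, C, E.
Their circumcentre is (-0.5, -1.1) with r² = 21.46.
The farthest remaining point B is at distance² 10.66 ≤ 21.46.
r = √(21.46) ≈ 4.63.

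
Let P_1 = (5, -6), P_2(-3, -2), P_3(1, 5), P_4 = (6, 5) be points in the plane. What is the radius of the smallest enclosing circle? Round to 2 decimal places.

6.12

By Welzl's lemma the MEC is supported by two points (diametrically opposite) or three points (on a circumcircle).
The minimum enclosing circle is determined by three boundary points: P_1, P_2, P_4.
Their circumcentre is (66/23, -6/23) with r² = 19825/529.
The farthest remaining point P_3 is at distance² 16490/529 ≤ 19825/529.
r = √(19825/529) ≈ 6.12.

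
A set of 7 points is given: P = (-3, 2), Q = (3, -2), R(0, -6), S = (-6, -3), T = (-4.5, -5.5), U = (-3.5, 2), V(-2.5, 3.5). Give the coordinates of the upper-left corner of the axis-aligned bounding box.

(-6, 3.5)

x-range [-6, 3], y-range [-6, 3.5].
The upper-left corner is (-6, 3.5).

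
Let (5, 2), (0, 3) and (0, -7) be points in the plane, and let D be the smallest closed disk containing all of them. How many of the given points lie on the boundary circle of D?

Call the three points A, B, C in the order given.
Side lengths²: AB² = 26, AC² = 106, BC² = 100.
Since AC² = 106 < 100 + 26 = 126, the triangle is acute, so the smallest enclosing circle is the circumcircle.
Circumcentre = (1.6, -2), r² = 27.56.
The points at distance exactly r from the centre are (5, 2), (0, 3), (0, -7) — 3 points.

3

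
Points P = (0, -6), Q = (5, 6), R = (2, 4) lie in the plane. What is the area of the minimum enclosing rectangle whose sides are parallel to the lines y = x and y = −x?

68

In coordinates u = x + y, v = x − y the rectangle is axis-aligned; the map (x,y)→(u,v) scales areas by 2.
u-values: -6, 11, 6; range = 11 − (-6) = 17.
v-values: 6, -1, -2; range = 6 − (-2) = 8.
Area = (17 × 8) / 2 = 68.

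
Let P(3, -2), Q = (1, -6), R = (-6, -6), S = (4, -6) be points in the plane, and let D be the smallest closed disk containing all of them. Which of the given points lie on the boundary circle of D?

By Welzl's lemma the MEC is supported by two points (diametrically opposite) or three points (on a circumcircle).
The minimum enclosing circle is determined by three boundary points: P, R, S.
Their circumcentre is (-1, -5.125) with r² = 25.765625.
The farthest remaining point Q is at distance² 4.765625 ≤ 25.765625.
The points at distance exactly r from the centre are P, R, S — 3 points.

P, R, S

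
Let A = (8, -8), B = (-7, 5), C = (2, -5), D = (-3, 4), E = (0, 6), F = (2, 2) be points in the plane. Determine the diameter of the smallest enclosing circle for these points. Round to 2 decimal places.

The minimum enclosing circle of a finite set is fixed by two of the points (as a diameter) or three (as a circumcircle).
The farthest pair is A–B with squared distance 394. The circle on this segment as diameter has centre (0.5, -1.5) and r² = 394/4 = 98.5.
Check C: distance² to centre = 14.5 ≤ 98.5, so it lies inside.
All remaining points lie in this disk, and no smaller disk contains both endpoints, so this is the minimum enclosing circle.
Diameter = 2r = 2√(98.5) ≈ 19.85.

19.85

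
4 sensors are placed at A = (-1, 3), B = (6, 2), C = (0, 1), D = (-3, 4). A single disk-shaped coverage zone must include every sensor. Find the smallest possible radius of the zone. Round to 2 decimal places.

4.61

The farthest pair is B–D with squared distance 85. The circle on this segment as diameter has centre (1.5, 3) and r² = 85/4 = 21.25.
Check A: distance² to centre = 6.25 ≤ 21.25, so it lies inside.
All remaining points lie in this disk, and no smaller disk contains both endpoints, so this is the minimum enclosing circle.
r = √(21.25) ≈ 4.61.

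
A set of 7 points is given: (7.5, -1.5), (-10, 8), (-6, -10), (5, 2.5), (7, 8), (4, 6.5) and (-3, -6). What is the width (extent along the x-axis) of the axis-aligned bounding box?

max x = 7.5, min x = -10, so width = 17.5.

17.5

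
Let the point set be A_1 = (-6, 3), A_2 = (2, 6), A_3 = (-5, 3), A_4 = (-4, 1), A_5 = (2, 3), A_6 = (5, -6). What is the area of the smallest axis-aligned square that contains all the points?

144

The bounding box has width 11 and height 12.
An axis-aligned square enclosing the set must have side ≥ max(width, height).
So the minimum side is max(11, 12) = 12.
Area = 12² = 144.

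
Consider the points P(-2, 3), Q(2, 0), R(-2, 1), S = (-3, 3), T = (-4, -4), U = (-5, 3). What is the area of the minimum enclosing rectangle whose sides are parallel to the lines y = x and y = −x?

In coordinates u = x + y, v = x − y the rectangle is axis-aligned; the map (x,y)→(u,v) scales areas by 2.
u-values: 1, 2, -1, 0, -8, -2; range = 2 − (-8) = 10.
v-values: -5, 2, -3, -6, 0, -8; range = 2 − (-8) = 10.
Area = (10 × 10) / 2 = 50.

50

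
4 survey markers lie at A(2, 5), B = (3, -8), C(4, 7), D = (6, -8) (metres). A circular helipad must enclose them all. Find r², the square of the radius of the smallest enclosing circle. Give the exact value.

25877/450

The minimum enclosing circle is determined by three boundary points: B, C, D.
Their circumcentre is (4.5, -17/30) with r² = 25877/450.
The farthest remaining point A is at distance² 16757/450 ≤ 25877/450.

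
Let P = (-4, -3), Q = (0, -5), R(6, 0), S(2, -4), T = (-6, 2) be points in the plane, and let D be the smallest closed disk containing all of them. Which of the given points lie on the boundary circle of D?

A smallest enclosing disk is always determined by at most three of the input points on its boundary.
The farthest pair is R–T with squared distance 148. The circle on this segment as diameter has centre (0, 1) and r² = 148/4 = 37.
Check P: distance² to centre = 32 ≤ 37, so it lies inside.
All remaining points lie in this disk, and no smaller disk contains both endpoints, so this is the minimum enclosing circle.
The points at distance exactly r from the centre are R, T — 2 points.

R, T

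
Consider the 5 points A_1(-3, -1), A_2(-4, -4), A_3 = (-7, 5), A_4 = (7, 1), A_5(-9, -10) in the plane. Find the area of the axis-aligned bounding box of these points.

x ranges over [-9, 7], width 16.
y ranges over [-10, 5], height 15.
Area = 16 × 15 = 240.

240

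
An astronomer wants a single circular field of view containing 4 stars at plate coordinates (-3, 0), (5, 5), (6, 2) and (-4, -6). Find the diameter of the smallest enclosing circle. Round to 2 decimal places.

By Welzl's lemma the MEC is supported by two points (diametrically opposite) or three points (on a circumcircle).
The farthest pair is (5, 5)–(-4, -6) with squared distance 202. The circle on this segment as diameter has centre (0.5, -0.5) and r² = 202/4 = 50.5.
Check (-3, 0): distance² to centre = 12.5 ≤ 50.5, so it lies inside.
All remaining points lie in this disk, and no smaller disk contains both endpoints, so this is the minimum enclosing circle.
Diameter = 2r = 2√(50.5) ≈ 14.21.

14.21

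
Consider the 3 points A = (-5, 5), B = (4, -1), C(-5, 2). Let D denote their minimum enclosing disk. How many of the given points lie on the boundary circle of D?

Side lengths²: AB² = 117, AC² = 9, BC² = 90.
Since AB² = 117 ≥ 90 + 9 = 99, the angle opposite AB is not acute, so the smallest enclosing circle has AB as diameter.
Centre = midpoint of AB = (-0.5, 2), r² = 117/4 = 29.25.
The points at distance exactly r from the centre are A, B — 2 points.

2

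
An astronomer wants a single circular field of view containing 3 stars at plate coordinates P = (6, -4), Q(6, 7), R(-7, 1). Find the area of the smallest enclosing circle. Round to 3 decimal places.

184.824

Side lengths²: PQ² = 121, PR² = 194, QR² = 205.
Since QR² = 205 < 194 + 121 = 315, the triangle is acute, so the smallest enclosing circle is the circumcircle.
Circumcentre = (17/26, 1.5), r² = 19885/338.
Area = π·r² = π·19885/338 ≈ 184.824.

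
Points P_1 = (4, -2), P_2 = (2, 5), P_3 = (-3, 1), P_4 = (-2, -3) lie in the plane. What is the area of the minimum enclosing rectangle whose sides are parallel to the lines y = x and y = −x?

60

In coordinates u = x + y, v = x − y the rectangle is axis-aligned; the map (x,y)→(u,v) scales areas by 2.
u-values: 2, 7, -2, -5; range = 7 − (-5) = 12.
v-values: 6, -3, -4, 1; range = 6 − (-4) = 10.
Area = (12 × 10) / 2 = 60.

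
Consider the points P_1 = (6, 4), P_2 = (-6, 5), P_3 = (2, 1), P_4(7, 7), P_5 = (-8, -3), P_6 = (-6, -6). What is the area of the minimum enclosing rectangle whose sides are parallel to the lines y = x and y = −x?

In coordinates u = x + y, v = x − y the rectangle is axis-aligned; the map (x,y)→(u,v) scales areas by 2.
u-values: 10, -1, 3, 14, -11, -12; range = 14 − (-12) = 26.
v-values: 2, -11, 1, 0, -5, 0; range = 2 − (-11) = 13.
Area = (26 × 13) / 2 = 169.

169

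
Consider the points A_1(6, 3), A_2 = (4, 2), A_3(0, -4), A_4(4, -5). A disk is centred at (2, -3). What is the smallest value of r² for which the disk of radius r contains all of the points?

The required radius is the distance from (2, -3) to the farthest point.
Squared distances: 52, 29, 5, 8.
Maximum is 52, attained at A_1.

52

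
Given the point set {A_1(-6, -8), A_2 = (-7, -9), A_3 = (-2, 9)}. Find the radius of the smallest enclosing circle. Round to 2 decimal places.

9.34

Side lengths²: A_1A_2² = 2, A_1A_3² = 305, A_2A_3² = 349.
Since A_2A_3² = 349 ≥ 305 + 2 = 307, the angle opposite A_2A_3 is not acute, so the smallest enclosing circle has A_2A_3 as diameter.
Centre = midpoint of A_2A_3 = (-4.5, 0), r² = 349/4 = 87.25.
r = √(87.25) ≈ 9.34.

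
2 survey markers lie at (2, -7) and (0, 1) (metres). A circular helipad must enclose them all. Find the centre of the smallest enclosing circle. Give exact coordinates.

(1, -3)

The smallest circle enclosing two points has them as diameter endpoints.
Centre = midpoint = (1, -3); r² = |(2, -7)−(0, 1)|²/4 = 68/4 = 17.
Centre = (1, -3).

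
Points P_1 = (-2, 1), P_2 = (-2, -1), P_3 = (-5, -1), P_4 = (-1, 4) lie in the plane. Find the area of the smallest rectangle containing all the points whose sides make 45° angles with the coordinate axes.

In coordinates u = x + y, v = x − y the rectangle is axis-aligned; the map (x,y)→(u,v) scales areas by 2.
u-values: -1, -3, -6, 3; range = 3 − (-6) = 9.
v-values: -3, -1, -4, -5; range = -1 − (-5) = 4.
Area = (9 × 4) / 2 = 18.

18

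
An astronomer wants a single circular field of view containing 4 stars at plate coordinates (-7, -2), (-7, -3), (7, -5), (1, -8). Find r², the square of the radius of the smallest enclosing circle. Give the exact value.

51.25

A smallest enclosing disk is always determined by at most three of the input points on its boundary.
The farthest pair is (-7, -2)–(7, -5) with squared distance 205. The circle on this segment as diameter has centre (0, -3.5) and r² = 205/4 = 51.25.
Check (-7, -3): distance² to centre = 49.25 ≤ 51.25, so it lies inside.
All remaining points lie in this disk, and no smaller disk contains both endpoints, so this is the minimum enclosing circle.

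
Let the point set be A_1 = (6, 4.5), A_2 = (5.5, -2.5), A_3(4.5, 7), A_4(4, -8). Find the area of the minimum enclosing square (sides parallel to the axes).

225

The bounding box has width 2 and height 15.
An axis-aligned square enclosing the set must have side ≥ max(width, height).
So the minimum side is max(2, 15) = 15.
Area = 15² = 225.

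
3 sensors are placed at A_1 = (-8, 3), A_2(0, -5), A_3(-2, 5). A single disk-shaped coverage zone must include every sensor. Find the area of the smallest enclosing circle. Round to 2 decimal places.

102.10

Side lengths²: A_1A_2² = 128, A_1A_3² = 40, A_2A_3² = 104.
Since A_1A_2² = 128 < 104 + 40 = 144, the triangle is acute, so the smallest enclosing circle is the circumcircle.
Circumcentre = (-3.5, -0.5), r² = 32.5.
Area = π·r² = π·32.5 ≈ 102.10.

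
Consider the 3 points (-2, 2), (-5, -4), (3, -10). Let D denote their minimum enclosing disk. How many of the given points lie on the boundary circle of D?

2

Call the three points A, B, C in the order given.
Side lengths²: AB² = 45, AC² = 169, BC² = 100.
Since AC² = 169 ≥ 100 + 45 = 145, the angle opposite AC is not acute, so the smallest enclosing circle has AC as diameter.
Centre = midpoint of AC = (0.5, -4), r² = 169/4 = 42.25.
The points at distance exactly r from the centre are (-2, 2), (3, -10) — 2 points.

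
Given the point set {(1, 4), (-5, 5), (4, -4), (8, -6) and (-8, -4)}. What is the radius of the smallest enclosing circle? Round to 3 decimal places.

The minimum enclosing circle is determined by three boundary points: (-5, 5), (8, -6), (-8, -4).
Their circumcentre is (0.4, -1.8) with r² = 75.4.
The farthest remaining point (1, 4) is at distance² 34 ≤ 75.4.
r = √(75.4) ≈ 8.683.

8.683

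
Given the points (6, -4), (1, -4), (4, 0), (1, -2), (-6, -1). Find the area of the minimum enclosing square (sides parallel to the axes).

The bounding box has width 12 and height 4.
An axis-aligned square enclosing the set must have side ≥ max(width, height).
So the minimum side is max(12, 4) = 12.
Area = 12² = 144.

144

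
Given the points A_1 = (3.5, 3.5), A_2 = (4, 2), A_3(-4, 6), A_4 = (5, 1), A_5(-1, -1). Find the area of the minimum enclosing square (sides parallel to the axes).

The bounding box has width 9 and height 7.
An axis-aligned square enclosing the set must have side ≥ max(width, height).
So the minimum side is max(9, 7) = 9.
Area = 9² = 81.

81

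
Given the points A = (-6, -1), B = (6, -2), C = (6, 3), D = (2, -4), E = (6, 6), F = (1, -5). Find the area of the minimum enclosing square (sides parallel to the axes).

The bounding box has width 12 and height 11.
An axis-aligned square enclosing the set must have side ≥ max(width, height).
So the minimum side is max(12, 11) = 12.
Area = 12² = 144.

144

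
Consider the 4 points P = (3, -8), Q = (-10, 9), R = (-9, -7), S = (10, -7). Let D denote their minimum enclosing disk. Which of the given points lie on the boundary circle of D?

By Welzl's lemma the MEC is supported by two points (diametrically opposite) or three points (on a circumcircle).
The farthest pair is Q–S with squared distance 656. The circle on this segment as diameter has centre (0, 1) and r² = 656/4 = 164.
Check P: distance² to centre = 90 ≤ 164, so it lies inside.
All remaining points lie in this disk, and no smaller disk contains both endpoints, so this is the minimum enclosing circle.
The points at distance exactly r from the centre are Q, S — 2 points.

Q, S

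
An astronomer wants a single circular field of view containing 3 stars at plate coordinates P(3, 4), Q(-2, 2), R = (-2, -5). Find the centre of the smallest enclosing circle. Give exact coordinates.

Side lengths²: PQ² = 29, PR² = 106, QR² = 49.
Since PR² = 106 ≥ 49 + 29 = 78, the angle opposite PR is not acute, so the smallest enclosing circle has PR as diameter.
Centre = midpoint of PR = (0.5, -0.5), r² = 106/4 = 26.5.
Centre = (0.5, -0.5).

(0.5, -0.5)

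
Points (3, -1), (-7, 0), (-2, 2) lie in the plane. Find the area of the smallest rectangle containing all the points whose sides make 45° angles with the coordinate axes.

In coordinates u = x + y, v = x − y the rectangle is axis-aligned; the map (x,y)→(u,v) scales areas by 2.
u-values: 2, -7, 0; range = 2 − (-7) = 9.
v-values: 4, -7, -4; range = 4 − (-7) = 11.
Area = (9 × 11) / 2 = 49.5.

49.5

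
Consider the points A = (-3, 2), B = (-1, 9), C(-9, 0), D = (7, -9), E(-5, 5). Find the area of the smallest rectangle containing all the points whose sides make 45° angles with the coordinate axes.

In coordinates u = x + y, v = x − y the rectangle is axis-aligned; the map (x,y)→(u,v) scales areas by 2.
u-values: -1, 8, -9, -2, 0; range = 8 − (-9) = 17.
v-values: -5, -10, -9, 16, -10; range = 16 − (-10) = 26.
Area = (17 × 26) / 2 = 221.

221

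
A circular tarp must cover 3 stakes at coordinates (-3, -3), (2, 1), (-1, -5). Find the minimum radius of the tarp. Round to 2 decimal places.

3.37

Call the three points A, B, C in the order given.
Side lengths²: AB² = 41, AC² = 8, BC² = 45.
Since BC² = 45 < 41 + 8 = 49, the triangle is acute, so the smallest enclosing circle is the circumcircle.
Circumcentre = (1/6, -11/6), r² = 205/18.
r = √(205/18) ≈ 3.37.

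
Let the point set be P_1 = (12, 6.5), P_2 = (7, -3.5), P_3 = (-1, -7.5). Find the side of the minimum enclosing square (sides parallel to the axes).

The bounding box has width 13 and height 14.
An axis-aligned square enclosing the set must have side ≥ max(width, height).
So the minimum side is max(13, 14) = 14.

14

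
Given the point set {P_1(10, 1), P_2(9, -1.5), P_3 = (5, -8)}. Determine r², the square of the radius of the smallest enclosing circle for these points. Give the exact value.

Side lengths²: P_1P_2² = 7.25, P_1P_3² = 106, P_2P_3² = 58.25.
Since P_1P_3² = 106 ≥ 58.25 + 7.25 = 65.5, the angle opposite P_1P_3 is not acute, so the smallest enclosing circle has P_1P_3 as diameter.
Centre = midpoint of P_1P_3 = (7.5, -3.5), r² = 106/4 = 26.5.

26.5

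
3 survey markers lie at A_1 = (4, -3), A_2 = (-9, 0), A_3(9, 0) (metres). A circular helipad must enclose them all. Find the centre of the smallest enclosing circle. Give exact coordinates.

Side lengths²: A_1A_2² = 178, A_1A_3² = 34, A_2A_3² = 324.
Since A_2A_3² = 324 ≥ 178 + 34 = 212, the angle opposite A_2A_3 is not acute, so the smallest enclosing circle has A_2A_3 as diameter.
Centre = midpoint of A_2A_3 = (0, 0), r² = 324/4 = 81.
Centre = (0, 0).

(0, 0)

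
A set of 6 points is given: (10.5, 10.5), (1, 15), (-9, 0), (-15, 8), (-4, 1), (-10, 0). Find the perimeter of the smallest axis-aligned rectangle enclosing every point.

Width = max x − min x = 10.5 − (-15) = 25.5.
Height = max y − min y = 15 − 0 = 15.
Perimeter = 2(25.5 + 15) = 81.

81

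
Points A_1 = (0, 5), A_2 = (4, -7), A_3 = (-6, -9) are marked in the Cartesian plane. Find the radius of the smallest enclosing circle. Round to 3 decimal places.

7.675

Side lengths²: A_1A_2² = 160, A_1A_3² = 232, A_2A_3² = 104.
Since A_1A_3² = 232 < 160 + 104 = 264, the triangle is acute, so the smallest enclosing circle is the circumcircle.
Circumcentre = (-2.125, -2.375), r² = 58.90625.
r = √(58.90625) ≈ 7.675.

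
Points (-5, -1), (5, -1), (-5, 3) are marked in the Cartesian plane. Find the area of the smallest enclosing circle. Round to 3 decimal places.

91.106

Call the three points A, B, C in the order given.
Side lengths²: AB² = 100, AC² = 16, BC² = 116.
Since BC² = 116 ≥ 100 + 16 = 116, the angle opposite BC is not acute, so the smallest enclosing circle has BC as diameter.
Centre = midpoint of BC = (0, 1), r² = 116/4 = 29.
Area = π·r² = π·29 ≈ 91.106.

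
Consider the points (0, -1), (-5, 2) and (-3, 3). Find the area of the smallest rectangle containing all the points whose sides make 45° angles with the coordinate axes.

In coordinates u = x + y, v = x − y the rectangle is axis-aligned; the map (x,y)→(u,v) scales areas by 2.
u-values: -1, -3, 0; range = 0 − (-3) = 3.
v-values: 1, -7, -6; range = 1 − (-7) = 8.
Area = (3 × 8) / 2 = 12.

12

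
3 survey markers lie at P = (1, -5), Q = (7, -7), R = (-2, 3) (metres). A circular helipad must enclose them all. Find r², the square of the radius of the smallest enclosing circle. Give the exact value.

45.25

Side lengths²: PQ² = 40, PR² = 73, QR² = 181.
Since QR² = 181 ≥ 73 + 40 = 113, the angle opposite QR is not acute, so the smallest enclosing circle has QR as diameter.
Centre = midpoint of QR = (2.5, -2), r² = 181/4 = 45.25.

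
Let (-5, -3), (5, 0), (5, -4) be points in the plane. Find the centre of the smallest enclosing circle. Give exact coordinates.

Call the three points A, B, C in the order given.
Side lengths²: AB² = 109, AC² = 101, BC² = 16.
Since AB² = 109 < 101 + 16 = 117, the triangle is acute, so the smallest enclosing circle is the circumcircle.
Circumcentre = (0.15, -2), r² = 27.5225.
Centre = (0.15, -2).

(0.15, -2)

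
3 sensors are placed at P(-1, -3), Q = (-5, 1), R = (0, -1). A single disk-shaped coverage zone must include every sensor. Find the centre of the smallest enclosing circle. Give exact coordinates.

Side lengths²: PQ² = 32, PR² = 5, QR² = 29.
Since PQ² = 32 < 29 + 5 = 34, the triangle is acute, so the smallest enclosing circle is the circumcircle.
Circumcentre = (-17/6, -5/6), r² = 145/18.
Centre = (-17/6, -5/6).

(-17/6, -5/6)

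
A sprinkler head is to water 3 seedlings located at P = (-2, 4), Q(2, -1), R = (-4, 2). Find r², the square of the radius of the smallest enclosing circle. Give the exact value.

Side lengths²: PQ² = 41, PR² = 8, QR² = 45.
Since QR² = 45 < 41 + 8 = 49, the triangle is acute, so the smallest enclosing circle is the circumcircle.
Circumcentre = (-5/6, 5/6), r² = 205/18.

205/18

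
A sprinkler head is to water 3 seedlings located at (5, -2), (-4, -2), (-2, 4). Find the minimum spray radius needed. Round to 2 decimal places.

4.86

Call the three points A, B, C in the order given.
Side lengths²: AB² = 81, AC² = 85, BC² = 40.
Since AC² = 85 < 81 + 40 = 121, the triangle is acute, so the smallest enclosing circle is the circumcircle.
Circumcentre = (0.5, -1/6), r² = 425/18.
r = √(425/18) ≈ 4.86.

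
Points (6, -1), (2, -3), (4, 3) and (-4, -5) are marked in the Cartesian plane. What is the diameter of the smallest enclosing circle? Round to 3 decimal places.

11.353

By Welzl's lemma the MEC is supported by two points (diametrically opposite) or three points (on a circumcircle).
The minimum enclosing circle is determined by three boundary points: (6, -1), (4, 3), (-4, -5).
Their circumcentre is (1/3, -4/3) with r² = 290/9.
The farthest remaining point (2, -3) is at distance² 50/9 ≤ 290/9.
Diameter = 2r = 2√(290/9) ≈ 11.353.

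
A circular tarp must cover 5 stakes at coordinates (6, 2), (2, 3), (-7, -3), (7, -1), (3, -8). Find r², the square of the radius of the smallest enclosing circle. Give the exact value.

12125/242

The minimum enclosing circle of a finite set is fixed by two of the points (as a diameter) or three (as a circumcircle).
The minimum enclosing circle is determined by three boundary points: (6, 2), (-7, -3), (7, -1).
Their circumcentre is (-1/22, -37/22) with r² = 12125/242.
The farthest remaining point (3, -8) is at distance² 11905/242 ≤ 12125/242.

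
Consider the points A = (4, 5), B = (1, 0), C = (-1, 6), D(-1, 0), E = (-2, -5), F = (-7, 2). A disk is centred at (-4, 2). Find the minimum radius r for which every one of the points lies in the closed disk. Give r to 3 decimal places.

8.544

The required radius is the distance from (-4, 2) to the farthest point.
Squared distances: 73, 29, 25, 13, 53, 9.
Maximum is 73, attained at A.
r = √73 ≈ 8.544.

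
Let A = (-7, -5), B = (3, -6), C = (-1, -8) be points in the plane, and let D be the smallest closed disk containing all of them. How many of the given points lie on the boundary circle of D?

Side lengths²: AB² = 101, AC² = 45, BC² = 20.
Since AB² = 101 ≥ 45 + 20 = 65, the angle opposite AB is not acute, so the smallest enclosing circle has AB as diameter.
Centre = midpoint of AB = (-2, -5.5), r² = 101/4 = 25.25.
The points at distance exactly r from the centre are A, B — 2 points.

2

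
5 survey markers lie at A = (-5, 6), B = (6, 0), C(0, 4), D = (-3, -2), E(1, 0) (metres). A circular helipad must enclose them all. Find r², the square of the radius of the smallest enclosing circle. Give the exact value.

39.25

The farthest pair is A–B with squared distance 157. The circle on this segment as diameter has centre (0.5, 3) and r² = 157/4 = 39.25.
Check C: distance² to centre = 1.25 ≤ 39.25, so it lies inside.
All remaining points lie in this disk, and no smaller disk contains both endpoints, so this is the minimum enclosing circle.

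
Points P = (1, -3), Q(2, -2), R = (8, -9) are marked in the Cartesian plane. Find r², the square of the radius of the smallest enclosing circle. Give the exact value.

7225/338

Side lengths²: PQ² = 2, PR² = 85, QR² = 85.
Since QR² = 85 < 85 + 2 = 87, the triangle is acute, so the smallest enclosing circle is the circumcircle.
Circumcentre = (123/26, -149/26), r² = 7225/338.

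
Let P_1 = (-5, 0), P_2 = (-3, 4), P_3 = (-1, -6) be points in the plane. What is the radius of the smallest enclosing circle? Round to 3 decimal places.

Side lengths²: P_1P_2² = 20, P_1P_3² = 52, P_2P_3² = 104.
Since P_2P_3² = 104 ≥ 52 + 20 = 72, the angle opposite P_2P_3 is not acute, so the smallest enclosing circle has P_2P_3 as diameter.
Centre = midpoint of P_2P_3 = (-2, -1), r² = 104/4 = 26.
r = √26 ≈ 5.099.

5.099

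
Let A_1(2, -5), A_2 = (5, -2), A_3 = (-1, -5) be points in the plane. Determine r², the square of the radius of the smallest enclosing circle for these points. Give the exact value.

Side lengths²: A_1A_2² = 18, A_1A_3² = 9, A_2A_3² = 45.
Since A_2A_3² = 45 ≥ 18 + 9 = 27, the angle opposite A_2A_3 is not acute, so the smallest enclosing circle has A_2A_3 as diameter.
Centre = midpoint of A_2A_3 = (2, -3.5), r² = 45/4 = 11.25.

11.25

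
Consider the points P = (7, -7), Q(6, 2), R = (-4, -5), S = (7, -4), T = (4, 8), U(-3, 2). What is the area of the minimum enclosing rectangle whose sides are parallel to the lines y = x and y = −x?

In coordinates u = x + y, v = x − y the rectangle is axis-aligned; the map (x,y)→(u,v) scales areas by 2.
u-values: 0, 8, -9, 3, 12, -1; range = 12 − (-9) = 21.
v-values: 14, 4, 1, 11, -4, -5; range = 14 − (-5) = 19.
Area = (21 × 19) / 2 = 199.5.

199.5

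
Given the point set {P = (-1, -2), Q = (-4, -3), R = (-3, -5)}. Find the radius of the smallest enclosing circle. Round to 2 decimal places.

1.82

Side lengths²: PQ² = 10, PR² = 13, QR² = 5.
Since PR² = 13 < 10 + 5 = 15, the triangle is acute, so the smallest enclosing circle is the circumcircle.
Circumcentre = (-31/14, -47/14), r² = 325/98.
r = √(325/98) ≈ 1.82.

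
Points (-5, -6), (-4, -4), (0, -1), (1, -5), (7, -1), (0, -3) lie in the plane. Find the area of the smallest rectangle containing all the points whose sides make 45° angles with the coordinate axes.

In coordinates u = x + y, v = x − y the rectangle is axis-aligned; the map (x,y)→(u,v) scales areas by 2.
u-values: -11, -8, -1, -4, 6, -3; range = 6 − (-11) = 17.
v-values: 1, 0, 1, 6, 8, 3; range = 8 − 0 = 8.
Area = (17 × 8) / 2 = 68.

68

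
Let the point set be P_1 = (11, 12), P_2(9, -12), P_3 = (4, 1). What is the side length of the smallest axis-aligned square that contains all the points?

24

The bounding box has width 7 and height 24.
An axis-aligned square enclosing the set must have side ≥ max(width, height).
So the minimum side is max(7, 24) = 24.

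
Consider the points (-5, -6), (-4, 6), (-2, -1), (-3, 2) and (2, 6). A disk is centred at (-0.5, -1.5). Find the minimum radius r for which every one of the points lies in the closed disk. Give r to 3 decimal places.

The required radius is the distance from (-0.5, -1.5) to the farthest point.
Squared distances: 40.5, 68.5, 2.5, 18.5, 62.5.
Maximum is 68.5, attained at (-4, 6).
r = √(68.5) ≈ 8.276.

8.276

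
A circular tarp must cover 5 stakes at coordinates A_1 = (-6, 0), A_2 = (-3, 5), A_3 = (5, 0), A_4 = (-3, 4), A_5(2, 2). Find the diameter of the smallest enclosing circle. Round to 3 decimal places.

11.002

The minimum enclosing circle is determined by three boundary points: A_1, A_2, A_3.
Their circumcentre is (-0.5, 0.1) with r² = 30.26.
The farthest remaining point A_4 is at distance² 21.46 ≤ 30.26.
Diameter = 2r = 2√(30.26) ≈ 11.002.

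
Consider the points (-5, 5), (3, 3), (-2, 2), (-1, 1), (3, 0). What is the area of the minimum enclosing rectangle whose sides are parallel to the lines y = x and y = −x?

In coordinates u = x + y, v = x − y the rectangle is axis-aligned; the map (x,y)→(u,v) scales areas by 2.
u-values: 0, 6, 0, 0, 3; range = 6 − 0 = 6.
v-values: -10, 0, -4, -2, 3; range = 3 − (-10) = 13.
Area = (6 × 13) / 2 = 39.

39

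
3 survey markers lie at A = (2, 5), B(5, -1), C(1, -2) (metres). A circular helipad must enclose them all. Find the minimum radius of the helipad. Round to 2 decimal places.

Side lengths²: AB² = 45, AC² = 50, BC² = 17.
Since AC² = 50 < 45 + 17 = 62, the triangle is acute, so the smallest enclosing circle is the circumcircle.
Circumcentre = (41/18, 25/18), r² = 2125/162.
r = √(2125/162) ≈ 3.62.

3.62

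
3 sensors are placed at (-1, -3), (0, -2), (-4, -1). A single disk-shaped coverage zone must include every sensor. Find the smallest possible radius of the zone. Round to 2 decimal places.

Call the three points A, B, C in the order given.
Side lengths²: AB² = 2, AC² = 13, BC² = 17.
Since BC² = 17 ≥ 13 + 2 = 15, the angle opposite BC is not acute, so the smallest enclosing circle has BC as diameter.
Centre = midpoint of BC = (-2, -1.5), r² = 17/4 = 4.25.
r = √(4.25) ≈ 2.06.

2.06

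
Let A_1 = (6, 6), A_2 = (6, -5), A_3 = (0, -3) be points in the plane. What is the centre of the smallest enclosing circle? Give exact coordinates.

(4.5, 0.5)

Side lengths²: A_1A_2² = 121, A_1A_3² = 117, A_2A_3² = 40.
Since A_1A_2² = 121 < 117 + 40 = 157, the triangle is acute, so the smallest enclosing circle is the circumcircle.
Circumcentre = (4.5, 0.5), r² = 32.5.
Centre = (4.5, 0.5).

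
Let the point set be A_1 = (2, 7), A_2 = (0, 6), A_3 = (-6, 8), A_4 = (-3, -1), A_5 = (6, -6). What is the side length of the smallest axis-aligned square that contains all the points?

The bounding box has width 12 and height 14.
An axis-aligned square enclosing the set must have side ≥ max(width, height).
So the minimum side is max(12, 14) = 14.

14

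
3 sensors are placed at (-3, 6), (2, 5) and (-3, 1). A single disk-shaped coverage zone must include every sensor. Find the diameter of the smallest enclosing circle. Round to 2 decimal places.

6.53

Call the three points A, B, C in the order given.
Side lengths²: AB² = 26, AC² = 25, BC² = 41.
Since BC² = 41 < 26 + 25 = 51, the triangle is acute, so the smallest enclosing circle is the circumcircle.
Circumcentre = (-0.9, 3.5), r² = 10.66.
Diameter = 2r = 2√(10.66) ≈ 6.53.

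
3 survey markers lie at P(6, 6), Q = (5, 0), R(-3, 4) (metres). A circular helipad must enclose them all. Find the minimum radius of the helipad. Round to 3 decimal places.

4.823

Side lengths²: PQ² = 37, PR² = 85, QR² = 80.
Since PR² = 85 < 80 + 37 = 117, the triangle is acute, so the smallest enclosing circle is the circumcircle.
Circumcentre = (47/26, 47/13), r² = 15725/676.
r = √(15725/676) ≈ 4.823.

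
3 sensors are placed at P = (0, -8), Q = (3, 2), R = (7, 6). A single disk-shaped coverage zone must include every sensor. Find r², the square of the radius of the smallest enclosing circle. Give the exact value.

61.25

Side lengths²: PQ² = 109, PR² = 245, QR² = 32.
Since PR² = 245 ≥ 109 + 32 = 141, the angle opposite PR is not acute, so the smallest enclosing circle has PR as diameter.
Centre = midpoint of PR = (3.5, -1), r² = 245/4 = 61.25.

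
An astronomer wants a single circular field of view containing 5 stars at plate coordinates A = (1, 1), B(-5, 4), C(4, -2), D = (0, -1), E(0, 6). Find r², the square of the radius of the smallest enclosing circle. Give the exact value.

A smallest enclosing disk is always determined by at most three of the input points on its boundary.
The farthest pair is B–C with squared distance 117. The circle on this segment as diameter has centre (-0.5, 1) and r² = 117/4 = 29.25.
Check A: distance² to centre = 2.25 ≤ 29.25, so it lies inside.
All remaining points lie in this disk, and no smaller disk contains both endpoints, so this is the minimum enclosing circle.

29.25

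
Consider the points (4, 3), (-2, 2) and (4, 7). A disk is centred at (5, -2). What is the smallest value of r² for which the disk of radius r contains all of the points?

The required radius is the distance from (5, -2) to the farthest point.
Squared distances: 26, 65, 82.
Maximum is 82, attained at (4, 7).

82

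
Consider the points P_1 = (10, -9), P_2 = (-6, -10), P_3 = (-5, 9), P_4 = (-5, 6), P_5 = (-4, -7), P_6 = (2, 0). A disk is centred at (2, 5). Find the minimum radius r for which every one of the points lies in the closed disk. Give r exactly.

17

The required radius is the distance from (2, 5) to the farthest point.
Squared distances: 260, 289, 65, 50, 180, 25.
Maximum is 289, attained at P_2.
r = √289 = 17.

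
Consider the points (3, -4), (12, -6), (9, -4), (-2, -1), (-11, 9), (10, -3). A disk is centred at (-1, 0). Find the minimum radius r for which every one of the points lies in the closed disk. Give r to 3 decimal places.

The required radius is the distance from (-1, 0) to the farthest point.
Squared distances: 32, 205, 116, 2, 181, 130.
Maximum is 205, attained at (12, -6).
r = √205 ≈ 14.318.

14.318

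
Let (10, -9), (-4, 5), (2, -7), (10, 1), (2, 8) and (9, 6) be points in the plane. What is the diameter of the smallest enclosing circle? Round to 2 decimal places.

The minimum enclosing circle is determined by three boundary points: (10, -9), (-4, 5), (2, 8).
Their circumcentre is (19/6, -11/6) with r² = 1765/18.
The farthest remaining point (9, 6) is at distance² 1717/18 ≤ 1765/18.
Diameter = 2r = 2√(1765/18) ≈ 19.80.

19.80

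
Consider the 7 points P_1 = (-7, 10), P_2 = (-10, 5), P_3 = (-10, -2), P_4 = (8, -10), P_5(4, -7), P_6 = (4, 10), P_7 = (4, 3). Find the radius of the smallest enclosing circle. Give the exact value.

A smallest enclosing disk is always determined by at most three of the input points on its boundary.
The farthest pair is P_1–P_4 with squared distance 625. The circle on this segment as diameter has centre (0.5, 0) and r² = 625/4 = 156.25.
Check P_2: distance² to centre = 135.25 ≤ 156.25, so it lies inside.
All remaining points lie in this disk, and no smaller disk contains both endpoints, so this is the minimum enclosing circle.
r = √(156.25) = 12.5.

12.5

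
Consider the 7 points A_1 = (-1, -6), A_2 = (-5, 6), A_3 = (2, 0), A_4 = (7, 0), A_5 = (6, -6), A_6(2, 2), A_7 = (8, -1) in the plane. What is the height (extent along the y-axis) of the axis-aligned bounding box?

12

max y = 6, min y = -6, so height = 12.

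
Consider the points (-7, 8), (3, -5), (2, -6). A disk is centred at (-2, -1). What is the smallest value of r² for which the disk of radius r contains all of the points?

The required radius is the distance from (-2, -1) to the farthest point.
Squared distances: 106, 41, 41.
Maximum is 106, attained at (-7, 8).

106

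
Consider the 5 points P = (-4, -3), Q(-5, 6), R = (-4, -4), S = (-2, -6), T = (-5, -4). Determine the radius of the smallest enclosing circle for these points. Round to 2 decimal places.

6.18

The farthest pair is Q–S with squared distance 153. The circle on this segment as diameter has centre (-3.5, 0) and r² = 153/4 = 38.25.
Check P: distance² to centre = 9.25 ≤ 38.25, so it lies inside.
All remaining points lie in this disk, and no smaller disk contains both endpoints, so this is the minimum enclosing circle.
r = √(38.25) ≈ 6.18.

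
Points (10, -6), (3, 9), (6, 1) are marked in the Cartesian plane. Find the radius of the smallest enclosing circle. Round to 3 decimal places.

8.276

Call the three points A, B, C in the order given.
Side lengths²: AB² = 274, AC² = 65, BC² = 73.
Since AB² = 274 ≥ 73 + 65 = 138, the angle opposite AB is not acute, so the smallest enclosing circle has AB as diameter.
Centre = midpoint of AB = (6.5, 1.5), r² = 274/4 = 68.5.
r = √(68.5) ≈ 8.276.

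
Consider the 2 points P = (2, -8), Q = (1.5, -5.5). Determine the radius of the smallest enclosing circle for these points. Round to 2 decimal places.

The smallest circle enclosing two points has them as diameter endpoints.
Centre = midpoint = (1.75, -6.75); r² = |PQ|²/4 = 6.5/4 = 1.625.
r = √(1.625) ≈ 1.27.

1.27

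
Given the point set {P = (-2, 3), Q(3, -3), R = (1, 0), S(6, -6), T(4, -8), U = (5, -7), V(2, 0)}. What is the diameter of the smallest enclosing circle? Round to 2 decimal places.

12.53

By Welzl's lemma the MEC is supported by two points (diametrically opposite) or three points (on a circumcircle).
The farthest pair is P–T with squared distance 157. The circle on this segment as diameter has centre (1, -2.5) and r² = 157/4 = 39.25.
Check Q: distance² to centre = 4.25 ≤ 39.25, so it lies inside.
All remaining points lie in this disk, and no smaller disk contains both endpoints, so this is the minimum enclosing circle.
Diameter = 2r = 2√(39.25) ≈ 12.53.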